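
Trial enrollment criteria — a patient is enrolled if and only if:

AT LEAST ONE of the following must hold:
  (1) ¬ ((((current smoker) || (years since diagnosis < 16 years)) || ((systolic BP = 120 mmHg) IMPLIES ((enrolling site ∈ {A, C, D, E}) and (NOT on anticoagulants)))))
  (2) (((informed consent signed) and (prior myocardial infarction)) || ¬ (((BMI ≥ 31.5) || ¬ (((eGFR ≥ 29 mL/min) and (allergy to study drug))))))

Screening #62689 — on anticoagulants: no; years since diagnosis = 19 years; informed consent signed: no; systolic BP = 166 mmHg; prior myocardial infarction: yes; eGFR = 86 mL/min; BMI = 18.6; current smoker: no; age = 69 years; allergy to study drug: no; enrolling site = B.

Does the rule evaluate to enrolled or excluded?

Atomic conditions:
  current smoker: no → false
  years since diagnosis < 16 years: 19 < 16 is false
  systolic BP = 120 mmHg: 166 == 120 is false
  enrolling site ∈ {A, C, D, E}: B is not in the set → false
  NOT on anticoagulants: no → true
  informed consent signed: no → false
  prior myocardial infarction: yes → true
  BMI ≥ 31.5: 18.6 ≥ 31.5 is false
  eGFR ≥ 29 mL/min: 86 ≥ 29 is true
  allergy to study drug: no → false
Combine:
[1.1.1] false OR false = false
[1.1.2.2] false AND true = false
[1.1.2] false → false (antecedent false ⇒ implication holds) = true
[1.1] false OR true = true
[1] NOT true = false
[2.1] false AND true = false
[2.2.1.2.1] true AND false = false
[2.2.1.2] NOT false = true
[2.2.1] false OR true = true
[2.2] NOT true = false
[2] false OR false = false
[root] false OR false = false
Overall: false → excluded

Excluded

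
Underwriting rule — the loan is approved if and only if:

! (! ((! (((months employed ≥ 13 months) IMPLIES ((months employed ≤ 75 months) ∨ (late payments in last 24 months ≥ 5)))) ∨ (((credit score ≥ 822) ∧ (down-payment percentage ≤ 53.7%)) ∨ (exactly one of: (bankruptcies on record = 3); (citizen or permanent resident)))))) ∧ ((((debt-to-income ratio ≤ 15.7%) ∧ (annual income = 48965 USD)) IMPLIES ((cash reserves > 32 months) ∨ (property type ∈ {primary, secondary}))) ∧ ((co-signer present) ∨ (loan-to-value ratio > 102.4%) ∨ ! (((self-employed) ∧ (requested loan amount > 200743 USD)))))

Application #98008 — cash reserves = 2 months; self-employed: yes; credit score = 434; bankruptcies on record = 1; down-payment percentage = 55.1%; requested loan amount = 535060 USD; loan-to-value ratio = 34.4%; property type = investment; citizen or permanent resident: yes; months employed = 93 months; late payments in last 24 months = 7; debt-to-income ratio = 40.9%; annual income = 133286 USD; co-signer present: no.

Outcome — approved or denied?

Denied

Atomic conditions:
  months employed ≥ 13 months: 93 ≥ 13 is true
  months employed ≤ 75 months: 93 ≤ 75 is false
  late payments in last 24 months ≥ 5: 7 ≥ 5 is true
  credit score ≥ 822: 434 ≥ 822 is false
  down-payment percentage ≤ 53.7%: 55.1 ≤ 53.7 is false
  bankruptcies on record = 3: 1 == 3 is false
  citizen or permanent resident: yes → true
  debt-to-income ratio ≤ 15.7%: 40.9 ≤ 15.7 is false
  annual income = 48965 USD: 133286 == 48965 is false
  cash reserves > 32 months: 2 > 32 is false
  property type ∈ {primary, secondary}: investment is not in the set → false
  co-signer present: no → false
  loan-to-value ratio > 102.4%: 34.4 > 102.4 is false
  self-employed: yes → true
  requested loan amount > 200743 USD: 535060 > 200743 is true
Combine:
[1.1.1.1.1.2] false OR true = true
[1.1.1.1.1] true → true = true
[1.1.1.1] NOT true = false
[1.1.1.2.1] false AND false = false
[1.1.1.2.2] exactly-one(false, true) = true
[1.1.1.2] false OR true = true
[1.1.1] false OR true = true
[1.1] NOT true = false
[1] NOT false = true
[2.1.1] false AND false = false
[2.1.2] false OR false = false
[2.1] false → false (antecedent false ⇒ implication holds) = true
[2.2.3.1] true AND true = true
[2.2.3] NOT true = false
[2.2] false OR false OR false = false
[2] true AND false = false
[root] true AND false = false
Overall: false → denied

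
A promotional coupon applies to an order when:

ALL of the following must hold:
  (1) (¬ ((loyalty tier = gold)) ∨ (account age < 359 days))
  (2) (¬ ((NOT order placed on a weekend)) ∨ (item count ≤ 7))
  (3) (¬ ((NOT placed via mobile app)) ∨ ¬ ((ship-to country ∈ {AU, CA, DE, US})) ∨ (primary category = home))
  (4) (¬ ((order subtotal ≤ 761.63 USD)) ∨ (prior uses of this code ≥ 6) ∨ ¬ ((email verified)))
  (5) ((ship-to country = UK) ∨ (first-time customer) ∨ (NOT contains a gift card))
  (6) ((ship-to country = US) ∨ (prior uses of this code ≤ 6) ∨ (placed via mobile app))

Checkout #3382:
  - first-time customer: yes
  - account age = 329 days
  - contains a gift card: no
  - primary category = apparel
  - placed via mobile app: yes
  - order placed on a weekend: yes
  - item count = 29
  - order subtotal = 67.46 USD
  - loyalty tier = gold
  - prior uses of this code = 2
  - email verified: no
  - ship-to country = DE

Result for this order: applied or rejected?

Applied

Atomic conditions:
  loyalty tier = gold: gold == gold is true
  account age < 359 days: 329 < 359 is true
  NOT order placed on a weekend: yes → false
  item count ≤ 7: 29 ≤ 7 is false
  NOT placed via mobile app: yes → false
  ship-to country ∈ {AU, CA, DE, US}: DE is in the set → true
  primary category = home: apparel == home is false
  order subtotal ≤ 761.63 USD: 67.46 ≤ 761.63 is true
  prior uses of this code ≥ 6: 2 ≥ 6 is false
  email verified: no → false
  ship-to country = UK: DE == UK is false
  first-time customer: yes → true
  NOT contains a gift card: no → true
  ship-to country = US: DE == US is false
  prior uses of this code ≤ 6: 2 ≤ 6 is true
  placed via mobile app: yes → true
Combine:
[1.1] NOT true = false
[1] false OR true = true
[2.1] NOT false = true
[2] true OR false = true
[3.1] NOT false = true
[3.2] NOT true = false
[3] true OR false OR false = true
[4.1] NOT true = false
[4.3] NOT false = true
[4] false OR false OR true = true
[5] false OR true OR true = true
[6] false OR true OR true = true
[root] true AND true AND true AND true AND true AND true = true
Overall: true → applied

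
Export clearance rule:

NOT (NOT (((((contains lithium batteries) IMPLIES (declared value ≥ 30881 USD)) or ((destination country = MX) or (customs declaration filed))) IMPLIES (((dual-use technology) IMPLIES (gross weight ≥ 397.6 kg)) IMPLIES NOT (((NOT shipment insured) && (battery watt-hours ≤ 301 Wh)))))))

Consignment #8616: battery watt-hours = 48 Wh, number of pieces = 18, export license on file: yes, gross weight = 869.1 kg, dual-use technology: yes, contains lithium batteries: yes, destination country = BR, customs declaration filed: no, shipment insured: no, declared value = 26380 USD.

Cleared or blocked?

Atomic conditions:
  contains lithium batteries: yes → true
  declared value ≥ 30881 USD: 26380 ≥ 30881 is false
  destination country = MX: BR == MX is false
  customs declaration filed: no → false
  dual-use technology: yes → true
  gross weight ≥ 397.6 kg: 869.1 ≥ 397.6 is true
  NOT shipment insured: no → true
  battery watt-hours ≤ 301 Wh: 48 ≤ 301 is true
Combine:
[1.1.1.1] true → false = false
[1.1.1.2] false OR false = false
[1.1.1] false OR false = false
[1.1.2.1] true → true = true
[1.1.2.2.1] true AND true = true
[1.1.2.2] NOT true = false
[1.1.2] true → false = false
[1.1] false → false (antecedent false ⇒ implication holds) = true
[1] NOT true = false
[root] NOT false = true
Overall: true → cleared

Cleared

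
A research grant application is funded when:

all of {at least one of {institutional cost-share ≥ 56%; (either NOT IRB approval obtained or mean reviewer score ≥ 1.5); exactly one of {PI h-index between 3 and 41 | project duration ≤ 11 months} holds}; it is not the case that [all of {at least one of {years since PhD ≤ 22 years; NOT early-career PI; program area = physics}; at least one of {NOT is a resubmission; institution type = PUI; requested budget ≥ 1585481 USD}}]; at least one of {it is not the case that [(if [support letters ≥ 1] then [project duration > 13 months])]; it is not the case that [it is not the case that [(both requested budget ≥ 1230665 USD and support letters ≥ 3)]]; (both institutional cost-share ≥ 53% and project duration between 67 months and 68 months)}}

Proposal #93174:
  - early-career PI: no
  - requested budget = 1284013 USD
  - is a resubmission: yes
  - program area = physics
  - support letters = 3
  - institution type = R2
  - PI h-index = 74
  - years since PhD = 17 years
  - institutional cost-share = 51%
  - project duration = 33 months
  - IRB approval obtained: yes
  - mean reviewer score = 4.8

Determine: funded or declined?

Funded

Atomic conditions:
  institutional cost-share ≥ 56%: 51 ≥ 56 is false
  NOT IRB approval obtained: yes → false
  mean reviewer score ≥ 1.5: 4.8 ≥ 1.5 is true
  PI h-index between 3 and 41: 74 in [3, 41] is false
  project duration ≤ 11 months: 33 ≤ 11 is false
  years since PhD ≤ 22 years: 17 ≤ 22 is true
  NOT early-career PI: no → true
  program area = physics: physics == physics is true
  NOT is a resubmission: yes → false
  institution type = PUI: R2 == PUI is false
  requested budget ≥ 1585481 USD: 1284013 ≥ 1585481 is false
  support letters ≥ 1: 3 ≥ 1 is true
  project duration > 13 months: 33 > 13 is true
  requested budget ≥ 1230665 USD: 1284013 ≥ 1230665 is true
  support letters ≥ 3: 3 ≥ 3 is true
  institutional cost-share ≥ 53%: 51 ≥ 53 is false
  project duration between 67 months and 68 months: 33 in [67, 68] is false
Combine:
[1.2] false OR true = true
[1.3] exactly-one(false, false) = false
[1] false OR true OR false = true
[2.1.1] true OR true OR true = true
[2.1.2] false OR false OR false = false
[2.1] true AND false = false
[2] NOT false = true
[3.1.1] true → true = true
[3.1] NOT true = false
[3.2.1.1] true AND true = true
[3.2.1] NOT true = false
[3.2] NOT false = true
[3.3] false AND false = false
[3] false OR true OR false = true
[root] true AND true AND true = true
Overall: true → funded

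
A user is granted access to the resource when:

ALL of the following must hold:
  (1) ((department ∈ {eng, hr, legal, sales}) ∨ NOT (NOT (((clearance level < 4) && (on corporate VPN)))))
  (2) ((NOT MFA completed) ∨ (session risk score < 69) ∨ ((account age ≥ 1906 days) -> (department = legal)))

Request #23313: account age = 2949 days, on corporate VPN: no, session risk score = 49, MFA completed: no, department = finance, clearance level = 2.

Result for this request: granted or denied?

Atomic conditions:
  department ∈ {eng, hr, legal, sales}: finance is not in the set → false
  clearance level < 4: 2 < 4 is true
  on corporate VPN: no → false
  NOT MFA completed: no → true
  session risk score < 69: 49 < 69 is true
  account age ≥ 1906 days: 2949 ≥ 1906 is true
  department = legal: finance == legal is false
Combine:
[1.2.1.1] true AND false = false
[1.2.1] NOT false = true
[1.2] NOT true = false
[1] false OR false = false
[2.3] true → false = false
[2] true OR true OR false = true
[root] false AND true = false
Overall: false → denied

Denied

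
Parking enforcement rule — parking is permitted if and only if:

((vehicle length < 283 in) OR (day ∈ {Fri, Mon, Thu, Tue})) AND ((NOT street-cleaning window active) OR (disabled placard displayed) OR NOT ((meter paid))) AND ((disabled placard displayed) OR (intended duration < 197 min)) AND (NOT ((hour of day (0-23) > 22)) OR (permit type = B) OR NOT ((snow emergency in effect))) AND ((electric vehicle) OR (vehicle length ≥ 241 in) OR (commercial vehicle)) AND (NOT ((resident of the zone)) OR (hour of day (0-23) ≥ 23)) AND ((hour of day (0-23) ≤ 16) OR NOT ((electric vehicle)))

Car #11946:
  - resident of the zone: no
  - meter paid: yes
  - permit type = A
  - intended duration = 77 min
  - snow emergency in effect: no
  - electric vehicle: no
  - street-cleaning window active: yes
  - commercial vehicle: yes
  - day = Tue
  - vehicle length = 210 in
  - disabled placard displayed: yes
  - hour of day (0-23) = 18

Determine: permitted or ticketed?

Permitted

Atomic conditions:
  vehicle length < 283 in: 210 < 283 is true
  day ∈ {Fri, Mon, Thu, Tue}: Tue is in the set → true
  NOT street-cleaning window active: yes → false
  disabled placard displayed: yes → true
  meter paid: yes → true
  intended duration < 197 min: 77 < 197 is true
  hour of day (0-23) > 22: 18 > 22 is false
  permit type = B: A == B is false
  snow emergency in effect: no → false
  electric vehicle: no → false
  vehicle length ≥ 241 in: 210 ≥ 241 is false
  commercial vehicle: yes → true
  resident of the zone: no → false
  hour of day (0-23) ≥ 23: 18 ≥ 23 is false
  hour of day (0-23) ≤ 16: 18 ≤ 16 is false
Combine:
[1] true OR true = true
[2.3] NOT true = false
[2] false OR true OR false = true
[3] true OR true = true
[4.1] NOT false = true
[4.3] NOT false = true
[4] true OR false OR true = true
[5] false OR false OR true = true
[6.1] NOT false = true
[6] true OR false = true
[7.2] NOT false = true
[7] false OR true = true
[root] true AND true AND true AND true AND true AND true AND true = true
Overall: true → permitted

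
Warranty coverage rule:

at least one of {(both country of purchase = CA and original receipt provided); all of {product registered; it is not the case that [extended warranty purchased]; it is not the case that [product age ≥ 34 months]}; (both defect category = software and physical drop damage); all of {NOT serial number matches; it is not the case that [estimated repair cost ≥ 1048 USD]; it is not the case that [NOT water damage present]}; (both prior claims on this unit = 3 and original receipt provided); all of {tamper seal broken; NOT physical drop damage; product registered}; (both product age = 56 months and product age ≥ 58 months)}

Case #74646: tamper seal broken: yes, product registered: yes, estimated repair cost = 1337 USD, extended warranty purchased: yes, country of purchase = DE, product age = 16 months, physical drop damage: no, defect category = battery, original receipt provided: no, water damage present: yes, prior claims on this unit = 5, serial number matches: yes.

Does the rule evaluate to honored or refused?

Atomic conditions:
  country of purchase = CA: DE == CA is false
  original receipt provided: no → false
  product registered: yes → true
  extended warranty purchased: yes → true
  product age ≥ 34 months: 16 ≥ 34 is false
  defect category = software: battery == software is false
  physical drop damage: no → false
  NOT serial number matches: yes → false
  estimated repair cost ≥ 1048 USD: 1337 ≥ 1048 is true
  NOT water damage present: yes → false
  prior claims on this unit = 3: 5 == 3 is false
  tamper seal broken: yes → true
  NOT physical drop damage: no → true
  product age = 56 months: 16 == 56 is false
  product age ≥ 58 months: 16 ≥ 58 is false
Combine:
[1] false AND false = false
[2.2] NOT true = false
[2.3] NOT false = true
[2] true AND false AND true = false
[3] false AND false = false
[4.2] NOT true = false
[4.3] NOT false = true
[4] false AND false AND true = false
[5] false AND false = false
[6] true AND true AND true = true
[7] false AND false = false
[root] false OR false OR false OR false OR false OR true OR false = true
Overall: true → honored

Honored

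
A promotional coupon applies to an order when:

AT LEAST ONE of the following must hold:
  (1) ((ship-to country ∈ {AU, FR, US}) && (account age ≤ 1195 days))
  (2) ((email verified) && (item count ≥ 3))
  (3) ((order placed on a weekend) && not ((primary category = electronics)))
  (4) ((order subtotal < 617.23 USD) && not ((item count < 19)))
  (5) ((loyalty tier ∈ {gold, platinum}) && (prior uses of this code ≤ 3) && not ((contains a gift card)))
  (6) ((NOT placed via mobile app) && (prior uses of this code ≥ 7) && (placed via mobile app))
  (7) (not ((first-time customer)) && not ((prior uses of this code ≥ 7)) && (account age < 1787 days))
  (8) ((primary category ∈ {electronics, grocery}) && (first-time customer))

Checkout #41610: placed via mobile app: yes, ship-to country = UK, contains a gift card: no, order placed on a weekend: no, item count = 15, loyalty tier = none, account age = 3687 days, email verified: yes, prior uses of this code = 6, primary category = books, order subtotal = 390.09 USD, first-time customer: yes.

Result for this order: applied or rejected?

Applied

Atomic conditions:
  ship-to country ∈ {AU, FR, US}: UK is not in the set → false
  account age ≤ 1195 days: 3687 ≤ 1195 is false
  email verified: yes → true
  item count ≥ 3: 15 ≥ 3 is true
  order placed on a weekend: no → false
  primary category = electronics: books == electronics is false
  order subtotal < 617.23 USD: 390.09 < 617.23 is true
  item count < 19: 15 < 19 is true
  loyalty tier ∈ {gold, platinum}: none is not in the set → false
  prior uses of this code ≤ 3: 6 ≤ 3 is false
  contains a gift card: no → false
  NOT placed via mobile app: yes → false
  prior uses of this code ≥ 7: 6 ≥ 7 is false
  placed via mobile app: yes → true
  first-time customer: yes → true
  account age < 1787 days: 3687 < 1787 is false
  primary category ∈ {electronics, grocery}: books is not in the set → false
Combine:
[1] false AND false = false
[2] true AND true = true
[3.2] NOT false = true
[3] false AND true = false
[4.2] NOT true = false
[4] true AND false = false
[5.3] NOT false = true
[5] false AND false AND true = false
[6] false AND false AND true = false
[7.1] NOT true = false
[7.2] NOT false = true
[7] false AND true AND false = false
[8] false AND true = false
[root] false OR true OR false OR false OR false OR false OR false OR false = true
Overall: true → applied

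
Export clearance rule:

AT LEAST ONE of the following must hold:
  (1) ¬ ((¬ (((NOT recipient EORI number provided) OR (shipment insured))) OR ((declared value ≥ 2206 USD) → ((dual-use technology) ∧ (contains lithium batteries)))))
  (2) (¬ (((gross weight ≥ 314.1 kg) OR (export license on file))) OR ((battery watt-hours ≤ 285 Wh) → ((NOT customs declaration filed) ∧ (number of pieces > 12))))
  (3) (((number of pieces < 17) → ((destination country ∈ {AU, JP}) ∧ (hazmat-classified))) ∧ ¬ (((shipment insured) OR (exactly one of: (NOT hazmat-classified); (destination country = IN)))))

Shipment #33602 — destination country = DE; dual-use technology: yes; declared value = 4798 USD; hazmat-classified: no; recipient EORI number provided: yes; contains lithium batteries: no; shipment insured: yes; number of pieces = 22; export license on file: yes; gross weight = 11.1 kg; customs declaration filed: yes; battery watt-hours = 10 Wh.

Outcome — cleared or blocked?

Cleared

Atomic conditions:
  NOT recipient EORI number provided: yes → false
  shipment insured: yes → true
  declared value ≥ 2206 USD: 4798 ≥ 2206 is true
  dual-use technology: yes → true
  contains lithium batteries: no → false
  gross weight ≥ 314.1 kg: 11.1 ≥ 314.1 is false
  export license on file: yes → true
  battery watt-hours ≤ 285 Wh: 10 ≤ 285 is true
  NOT customs declaration filed: yes → false
  number of pieces > 12: 22 > 12 is true
  number of pieces < 17: 22 < 17 is false
  destination country ∈ {AU, JP}: DE is not in the set → false
  hazmat-classified: no → false
  NOT hazmat-classified: no → true
  destination country = IN: DE == IN is false
Combine:
[1.1.1.1] false OR true = true
[1.1.1] NOT true = false
[1.1.2.2] true AND false = false
[1.1.2] true → false = false
[1.1] false OR false = false
[1] NOT false = true
[2.1.1] false OR true = true
[2.1] NOT true = false
[2.2.2] false AND true = false
[2.2] true → false = false
[2] false OR false = false
[3.1.2] false AND false = false
[3.1] false → false (antecedent false ⇒ implication holds) = true
[3.2.1.2] exactly-one(true, false) = true
[3.2.1] true OR true = true
[3.2] NOT true = false
[3] true AND false = false
[root] true OR false OR false = true
Overall: true → cleared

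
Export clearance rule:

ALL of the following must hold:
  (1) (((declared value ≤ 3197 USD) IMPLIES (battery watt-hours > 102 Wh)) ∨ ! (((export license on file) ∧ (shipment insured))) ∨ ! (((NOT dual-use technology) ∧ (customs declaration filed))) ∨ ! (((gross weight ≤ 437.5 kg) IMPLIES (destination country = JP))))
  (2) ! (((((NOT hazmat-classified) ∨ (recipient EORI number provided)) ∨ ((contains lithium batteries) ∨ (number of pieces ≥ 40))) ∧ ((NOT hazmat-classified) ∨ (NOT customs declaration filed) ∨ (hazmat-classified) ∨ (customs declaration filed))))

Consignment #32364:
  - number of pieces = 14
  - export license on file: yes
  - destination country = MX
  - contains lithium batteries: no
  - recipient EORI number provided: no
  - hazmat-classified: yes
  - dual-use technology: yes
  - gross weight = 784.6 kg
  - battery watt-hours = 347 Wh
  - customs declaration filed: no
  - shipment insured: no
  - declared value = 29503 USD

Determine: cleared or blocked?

Atomic conditions:
  declared value ≤ 3197 USD: 29503 ≤ 3197 is false
  battery watt-hours > 102 Wh: 347 > 102 is true
  export license on file: yes → true
  shipment insured: no → false
  NOT dual-use technology: yes → false
  customs declaration filed: no → false
  gross weight ≤ 437.5 kg: 784.6 ≤ 437.5 is false
  destination country = JP: MX == JP is false
  NOT hazmat-classified: yes → false
  recipient EORI number provided: no → false
  contains lithium batteries: no → false
  number of pieces ≥ 40: 14 ≥ 40 is false
  NOT customs declaration filed: no → true
  hazmat-classified: yes → true
Combine:
[1.1] false → true (antecedent false ⇒ implication holds) = true
[1.2.1] true AND false = false
[1.2] NOT false = true
[1.3.1] false AND false = false
[1.3] NOT false = true
[1.4.1] false → false (antecedent false ⇒ implication holds) = true
[1.4] NOT true = false
[1] true OR true OR true OR false = true
[2.1.1.1] false OR false = false
[2.1.1.2] false OR false = false
[2.1.1] false OR false = false
[2.1.2] false OR true OR true OR false = true
[2.1] false AND true = false
[2] NOT false = true
[root] true AND true = true
Overall: true → cleared

Cleared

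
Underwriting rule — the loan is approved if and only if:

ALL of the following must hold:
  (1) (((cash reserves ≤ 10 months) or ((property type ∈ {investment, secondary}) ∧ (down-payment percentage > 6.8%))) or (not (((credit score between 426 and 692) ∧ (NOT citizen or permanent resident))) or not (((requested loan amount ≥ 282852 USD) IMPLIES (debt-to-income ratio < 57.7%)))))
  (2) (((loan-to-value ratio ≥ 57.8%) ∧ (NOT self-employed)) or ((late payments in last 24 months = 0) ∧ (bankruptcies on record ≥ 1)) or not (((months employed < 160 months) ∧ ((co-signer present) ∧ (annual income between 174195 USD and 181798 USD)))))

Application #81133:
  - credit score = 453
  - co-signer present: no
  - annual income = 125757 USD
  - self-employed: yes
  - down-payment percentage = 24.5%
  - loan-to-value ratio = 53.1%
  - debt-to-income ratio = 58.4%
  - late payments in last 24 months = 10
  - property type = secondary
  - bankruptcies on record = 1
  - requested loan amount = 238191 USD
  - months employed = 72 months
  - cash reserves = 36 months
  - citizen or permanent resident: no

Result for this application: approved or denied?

Atomic conditions:
  cash reserves ≤ 10 months: 36 ≤ 10 is false
  property type ∈ {investment, secondary}: secondary is in the set → true
  down-payment percentage > 6.8%: 24.5 > 6.8 is true
  credit score between 426 and 692: 453 in [426, 692] is true
  NOT citizen or permanent resident: no → true
  requested loan amount ≥ 282852 USD: 238191 ≥ 282852 is false
  debt-to-income ratio < 57.7%: 58.4 < 57.7 is false
  loan-to-value ratio ≥ 57.8%: 53.1 ≥ 57.8 is false
  NOT self-employed: yes → false
  late payments in last 24 months = 0: 10 == 0 is false
  bankruptcies on record ≥ 1: 1 ≥ 1 is true
  months employed < 160 months: 72 < 160 is true
  co-signer present: no → false
  annual income between 174195 USD and 181798 USD: 125757 in [174195, 181798] is false
Combine:
[1.1.2] true AND true = true
[1.1] false OR true = true
[1.2.1.1] true AND true = true
[1.2.1] NOT true = false
[1.2.2.1] false → false (antecedent false ⇒ implication holds) = true
[1.2.2] NOT true = false
[1.2] false OR false = false
[1] true OR false = true
[2.1] false AND false = false
[2.2] false AND true = false
[2.3.1.2] false AND false = false
[2.3.1] true AND false = false
[2.3] NOT false = true
[2] false OR false OR true = true
[root] true AND true = true
Overall: true → approved

Approved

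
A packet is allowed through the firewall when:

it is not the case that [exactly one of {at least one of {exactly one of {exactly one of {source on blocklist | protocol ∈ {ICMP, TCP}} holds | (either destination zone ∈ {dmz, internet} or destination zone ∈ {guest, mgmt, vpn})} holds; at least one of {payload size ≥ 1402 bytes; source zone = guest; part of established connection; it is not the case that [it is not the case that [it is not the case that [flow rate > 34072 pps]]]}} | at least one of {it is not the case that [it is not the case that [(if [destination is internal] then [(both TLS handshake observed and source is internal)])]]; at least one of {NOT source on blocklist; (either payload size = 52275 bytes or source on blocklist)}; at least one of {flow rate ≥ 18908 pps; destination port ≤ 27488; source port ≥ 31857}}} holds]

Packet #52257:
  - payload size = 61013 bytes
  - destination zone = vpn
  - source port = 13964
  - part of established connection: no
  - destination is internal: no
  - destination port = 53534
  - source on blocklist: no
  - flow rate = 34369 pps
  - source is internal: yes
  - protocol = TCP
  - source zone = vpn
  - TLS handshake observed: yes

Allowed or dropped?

Atomic conditions:
  source on blocklist: no → false
  protocol ∈ {ICMP, TCP}: TCP is in the set → true
  destination zone ∈ {dmz, internet}: vpn is not in the set → false
  destination zone ∈ {guest, mgmt, vpn}: vpn is in the set → true
  payload size ≥ 1402 bytes: 61013 ≥ 1402 is true
  source zone = guest: vpn == guest is false
  part of established connection: no → false
  flow rate > 34072 pps: 34369 > 34072 is true
  destination is internal: no → false
  TLS handshake observed: yes → true
  source is internal: yes → true
  NOT source on blocklist: no → true
  payload size = 52275 bytes: 61013 == 52275 is false
  flow rate ≥ 18908 pps: 34369 ≥ 18908 is true
  destination port ≤ 27488: 53534 ≤ 27488 is false
  source port ≥ 31857: 13964 ≥ 31857 is false
Combine:
[1.1.1.1] exactly-one(false, true) = true
[1.1.1.2] false OR true = true
[1.1.1] exactly-one(true, true) = false
[1.1.2.4.1.1] NOT true = false
[1.1.2.4.1] NOT false = true
[1.1.2.4] NOT true = false
[1.1.2] true OR false OR false OR false = true
[1.1] false OR true = true
[1.2.1.1.1.2] true AND true = true
[1.2.1.1.1] false → true (antecedent false ⇒ implication holds) = true
[1.2.1.1] NOT true = false
[1.2.1] NOT false = true
[1.2.2.2] false OR false = false
[1.2.2] true OR false = true
[1.2.3] true OR false OR false = true
[1.2] true OR true OR true = true
[1] exactly-one(true, true) = false
[root] NOT false = true
Overall: true → allowed

Allowed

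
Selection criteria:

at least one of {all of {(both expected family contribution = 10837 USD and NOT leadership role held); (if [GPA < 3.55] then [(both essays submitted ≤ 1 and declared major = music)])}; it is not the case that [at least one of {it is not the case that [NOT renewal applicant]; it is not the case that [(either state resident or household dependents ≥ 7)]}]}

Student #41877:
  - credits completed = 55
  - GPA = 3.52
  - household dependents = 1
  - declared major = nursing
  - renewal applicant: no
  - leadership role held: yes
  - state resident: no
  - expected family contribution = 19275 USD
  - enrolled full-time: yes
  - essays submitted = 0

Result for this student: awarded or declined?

Declined

Atomic conditions:
  expected family contribution = 10837 USD: 19275 == 10837 is false
  NOT leadership role held: yes → false
  GPA < 3.55: 3.52 < 3.55 is true
  essays submitted ≤ 1: 0 ≤ 1 is true
  declared major = music: nursing == music is false
  NOT renewal applicant: no → true
  state resident: no → false
  household dependents ≥ 7: 1 ≥ 7 is false
Combine:
[1.1] false AND false = false
[1.2.2] true AND false = false
[1.2] true → false = false
[1] false AND false = false
[2.1.1] NOT true = false
[2.1.2.1] false OR false = false
[2.1.2] NOT false = true
[2.1] false OR true = true
[2] NOT true = false
[root] false OR false = false
Overall: false → declined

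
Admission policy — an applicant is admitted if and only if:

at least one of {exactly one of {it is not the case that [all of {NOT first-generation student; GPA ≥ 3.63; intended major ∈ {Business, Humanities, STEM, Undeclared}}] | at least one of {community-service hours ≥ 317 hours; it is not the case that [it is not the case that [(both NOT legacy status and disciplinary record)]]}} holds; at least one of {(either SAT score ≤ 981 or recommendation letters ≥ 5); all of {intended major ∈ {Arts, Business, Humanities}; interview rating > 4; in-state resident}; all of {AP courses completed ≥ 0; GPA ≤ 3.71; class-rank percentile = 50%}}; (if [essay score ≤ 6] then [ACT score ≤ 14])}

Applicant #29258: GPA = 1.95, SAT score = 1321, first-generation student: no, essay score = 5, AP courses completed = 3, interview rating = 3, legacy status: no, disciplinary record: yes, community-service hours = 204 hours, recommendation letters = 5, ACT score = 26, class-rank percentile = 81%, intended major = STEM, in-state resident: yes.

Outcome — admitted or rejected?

Admitted

Atomic conditions:
  NOT first-generation student: no → true
  GPA ≥ 3.63: 1.95 ≥ 3.63 is false
  intended major ∈ {Business, Humanities, STEM, Undeclared}: STEM is in the set → true
  community-service hours ≥ 317 hours: 204 ≥ 317 is false
  NOT legacy status: no → true
  disciplinary record: yes → true
  SAT score ≤ 981: 1321 ≤ 981 is false
  recommendation letters ≥ 5: 5 ≥ 5 is true
  intended major ∈ {Arts, Business, Humanities}: STEM is not in the set → false
  interview rating > 4: 3 > 4 is false
  in-state resident: yes → true
  AP courses completed ≥ 0: 3 ≥ 0 is true
  GPA ≤ 3.71: 1.95 ≤ 3.71 is true
  class-rank percentile = 50%: 81 == 50 is false
  essay score ≤ 6: 5 ≤ 6 is true
  ACT score ≤ 14: 26 ≤ 14 is false
Combine:
[1.1.1] true AND false AND true = false
[1.1] NOT false = true
[1.2.2.1.1] true AND true = true
[1.2.2.1] NOT true = false
[1.2.2] NOT false = true
[1.2] false OR true = true
[1] exactly-one(true, true) = false
[2.1] false OR true = true
[2.2] false AND false AND true = false
[2.3] true AND true AND false = false
[2] true OR false OR false = true
[3] true → false = false
[root] false OR true OR false = true
Overall: true → admitted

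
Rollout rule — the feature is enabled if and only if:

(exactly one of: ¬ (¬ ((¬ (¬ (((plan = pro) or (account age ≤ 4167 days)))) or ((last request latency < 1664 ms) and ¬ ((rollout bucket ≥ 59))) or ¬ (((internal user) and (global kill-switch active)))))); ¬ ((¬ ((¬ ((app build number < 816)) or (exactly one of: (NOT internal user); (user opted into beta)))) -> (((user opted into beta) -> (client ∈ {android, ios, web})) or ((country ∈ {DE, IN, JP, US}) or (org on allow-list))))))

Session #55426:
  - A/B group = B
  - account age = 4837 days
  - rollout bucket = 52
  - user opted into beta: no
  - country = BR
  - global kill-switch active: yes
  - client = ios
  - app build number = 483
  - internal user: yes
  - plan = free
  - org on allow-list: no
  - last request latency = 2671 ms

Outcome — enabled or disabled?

Disabled

Atomic conditions:
  plan = pro: free == pro is false
  account age ≤ 4167 days: 4837 ≤ 4167 is false
  last request latency < 1664 ms: 2671 < 1664 is false
  rollout bucket ≥ 59: 52 ≥ 59 is false
  internal user: yes → true
  global kill-switch active: yes → true
  app build number < 816: 483 < 816 is true
  NOT internal user: yes → false
  user opted into beta: no → false
  client ∈ {android, ios, web}: ios is in the set → true
  country ∈ {DE, IN, JP, US}: BR is not in the set → false
  org on allow-list: no → false
Combine:
[1.1.1.1.1.1] false OR false = false
[1.1.1.1.1] NOT false = true
[1.1.1.1] NOT true = false
[1.1.1.2.2] NOT false = true
[1.1.1.2] false AND true = false
[1.1.1.3.1] true AND true = true
[1.1.1.3] NOT true = false
[1.1.1] false OR false OR false = false
[1.1] NOT false = true
[1] NOT true = false
[2.1.1.1.1] NOT true = false
[2.1.1.1.2] exactly-one(false, false) = false
[2.1.1.1] false OR false = false
[2.1.1] NOT false = true
[2.1.2.1] false → true (antecedent false ⇒ implication holds) = true
[2.1.2.2] false OR false = false
[2.1.2] true OR false = true
[2.1] true → true = true
[2] NOT true = false
[root] exactly-one(false, false) = false
Overall: false → disabled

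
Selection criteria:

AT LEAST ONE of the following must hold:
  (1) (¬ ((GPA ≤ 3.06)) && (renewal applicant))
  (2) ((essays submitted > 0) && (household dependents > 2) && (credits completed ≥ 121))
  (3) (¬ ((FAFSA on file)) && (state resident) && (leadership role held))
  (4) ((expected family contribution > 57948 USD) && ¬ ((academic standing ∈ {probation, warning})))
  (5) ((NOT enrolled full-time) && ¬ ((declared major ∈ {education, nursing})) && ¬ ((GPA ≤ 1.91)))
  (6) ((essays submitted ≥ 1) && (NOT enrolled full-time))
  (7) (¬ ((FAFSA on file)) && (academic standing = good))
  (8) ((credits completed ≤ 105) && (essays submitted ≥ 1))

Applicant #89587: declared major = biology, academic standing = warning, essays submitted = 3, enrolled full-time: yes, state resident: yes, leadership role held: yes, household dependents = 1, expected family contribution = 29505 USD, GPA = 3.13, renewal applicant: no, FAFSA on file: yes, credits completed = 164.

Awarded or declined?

Declined

Atomic conditions:
  GPA ≤ 3.06: 3.13 ≤ 3.06 is false
  renewal applicant: no → false
  essays submitted > 0: 3 > 0 is true
  household dependents > 2: 1 > 2 is false
  credits completed ≥ 121: 164 ≥ 121 is true
  FAFSA on file: yes → true
  state resident: yes → true
  leadership role held: yes → true
  expected family contribution > 57948 USD: 29505 > 57948 is false
  academic standing ∈ {probation, warning}: warning is in the set → true
  NOT enrolled full-time: yes → false
  declared major ∈ {education, nursing}: biology is not in the set → false
  GPA ≤ 1.91: 3.13 ≤ 1.91 is false
  essays submitted ≥ 1: 3 ≥ 1 is true
  academic standing = good: warning == good is false
  credits completed ≤ 105: 164 ≤ 105 is false
Combine:
[1.1] NOT false = true
[1] true AND false = false
[2] true AND false AND true = false
[3.1] NOT true = false
[3] false AND true AND true = false
[4.2] NOT true = false
[4] false AND false = false
[5.2] NOT false = true
[5.3] NOT false = true
[5] false AND true AND true = false
[6] true AND false = false
[7.1] NOT true = false
[7] false AND false = false
[8] false AND true = false
[root] false OR false OR false OR false OR false OR false OR false OR false = false
Overall: false → declined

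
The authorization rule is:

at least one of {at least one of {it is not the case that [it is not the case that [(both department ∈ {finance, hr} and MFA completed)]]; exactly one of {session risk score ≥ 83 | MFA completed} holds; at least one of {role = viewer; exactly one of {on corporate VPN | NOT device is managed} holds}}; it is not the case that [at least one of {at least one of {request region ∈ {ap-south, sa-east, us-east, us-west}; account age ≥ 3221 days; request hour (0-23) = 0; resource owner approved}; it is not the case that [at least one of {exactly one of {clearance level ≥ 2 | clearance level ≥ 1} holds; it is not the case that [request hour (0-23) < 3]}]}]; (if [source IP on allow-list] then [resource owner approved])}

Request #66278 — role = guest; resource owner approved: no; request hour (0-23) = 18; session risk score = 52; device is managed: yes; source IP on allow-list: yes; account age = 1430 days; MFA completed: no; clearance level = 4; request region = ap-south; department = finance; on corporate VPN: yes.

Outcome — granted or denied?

Granted

Atomic conditions:
  department ∈ {finance, hr}: finance is in the set → true
  MFA completed: no → false
  session risk score ≥ 83: 52 ≥ 83 is false
  role = viewer: guest == viewer is false
  on corporate VPN: yes → true
  NOT device is managed: yes → false
  request region ∈ {ap-south, sa-east, us-east, us-west}: ap-south is in the set → true
  account age ≥ 3221 days: 1430 ≥ 3221 is false
  request hour (0-23) = 0: 18 == 0 is false
  resource owner approved: no → false
  clearance level ≥ 2: 4 ≥ 2 is true
  clearance level ≥ 1: 4 ≥ 1 is true
  request hour (0-23) < 3: 18 < 3 is false
  source IP on allow-list: yes → true
Combine:
[1.1.1.1] true AND false = false
[1.1.1] NOT false = true
[1.1] NOT true = false
[1.2] exactly-one(false, false) = false
[1.3.2] exactly-one(true, false) = true
[1.3] false OR true = true
[1] false OR false OR true = true
[2.1.1] true OR false OR false OR false = true
[2.1.2.1.1] exactly-one(true, true) = false
[2.1.2.1.2] NOT false = true
[2.1.2.1] false OR true = true
[2.1.2] NOT true = false
[2.1] true OR false = true
[2] NOT true = false
[3] true → false = false
[root] true OR false OR false = true
Overall: true → granted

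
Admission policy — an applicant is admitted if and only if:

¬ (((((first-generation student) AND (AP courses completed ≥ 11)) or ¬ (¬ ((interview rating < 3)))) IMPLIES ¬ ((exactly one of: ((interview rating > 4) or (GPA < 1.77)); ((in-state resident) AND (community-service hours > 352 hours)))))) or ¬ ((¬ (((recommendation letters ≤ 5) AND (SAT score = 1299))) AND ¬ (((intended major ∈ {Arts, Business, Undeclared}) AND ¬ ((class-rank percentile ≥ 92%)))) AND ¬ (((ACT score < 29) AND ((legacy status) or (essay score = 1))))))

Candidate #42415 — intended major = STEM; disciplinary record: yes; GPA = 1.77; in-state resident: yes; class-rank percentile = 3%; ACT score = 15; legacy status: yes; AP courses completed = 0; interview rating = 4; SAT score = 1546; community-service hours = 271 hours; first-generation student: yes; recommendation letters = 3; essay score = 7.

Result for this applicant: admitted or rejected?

Atomic conditions:
  first-generation student: yes → true
  AP courses completed ≥ 11: 0 ≥ 11 is false
  interview rating < 3: 4 < 3 is false
  interview rating > 4: 4 > 4 is false
  GPA < 1.77: 1.77 < 1.77 is false
  in-state resident: yes → true
  community-service hours > 352 hours: 271 > 352 is false
  recommendation letters ≤ 5: 3 ≤ 5 is true
  SAT score = 1299: 1546 == 1299 is false
  intended major ∈ {Arts, Business, Undeclared}: STEM is not in the set → false
  class-rank percentile ≥ 92%: 3 ≥ 92 is false
  ACT score < 29: 15 < 29 is true
  legacy status: yes → true
  essay score = 1: 7 == 1 is false
Combine:
[1.1.1.1] true AND false = false
[1.1.1.2.1] NOT false = true
[1.1.1.2] NOT true = false
[1.1.1] false OR false = false
[1.1.2.1.1] false OR false = false
[1.1.2.1.2] true AND false = false
[1.1.2.1] exactly-one(false, false) = false
[1.1.2] NOT false = true
[1.1] false → true (antecedent false ⇒ implication holds) = true
[1] NOT true = false
[2.1.1.1] true AND false = false
[2.1.1] NOT false = true
[2.1.2.1.2] NOT false = true
[2.1.2.1] false AND true = false
[2.1.2] NOT false = true
[2.1.3.1.2] true OR false = true
[2.1.3.1] true AND true = true
[2.1.3] NOT true = false
[2.1] true AND true AND false = false
[2] NOT false = true
[root] false OR true = true
Overall: true → admitted

Admitted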